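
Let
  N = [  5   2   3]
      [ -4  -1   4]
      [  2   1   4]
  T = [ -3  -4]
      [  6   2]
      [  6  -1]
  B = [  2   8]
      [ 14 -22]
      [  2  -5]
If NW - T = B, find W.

W = [[-2, 1], [0, 4], [3, -3]]

NW = B + T = [[-1, 4], [20, -20], [8, -6]].
Since N multiplies W on the left, W = N⁻¹(B + T).
N has determinant 2; N⁻¹ = [[-4, -5/2, 11/2], [12, 7, -16], [-1, -1/2, 3/2]].
W = N⁻¹(B + T) = [[-2, 1], [0, 4], [3, -3]].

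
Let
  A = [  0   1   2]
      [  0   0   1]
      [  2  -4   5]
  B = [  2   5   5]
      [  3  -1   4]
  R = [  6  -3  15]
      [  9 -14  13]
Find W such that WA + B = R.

WA = R − B = [[4, -8, 10], [6, -13, 9]].
Right-multiplying both sides by A⁻¹ gives W = (R − B)A⁻¹.
A has determinant 2; A⁻¹ = [[2, -13/2, 1/2], [1, -2, 0], [0, 1, 0]].
W = (R − B)A⁻¹ = [[0, 0, 2], [-1, -4, 3]].

W = [[0, 0, 2], [-1, -4, 3]]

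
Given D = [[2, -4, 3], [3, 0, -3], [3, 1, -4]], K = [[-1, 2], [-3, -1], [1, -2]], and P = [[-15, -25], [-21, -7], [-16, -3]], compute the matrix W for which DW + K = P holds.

W = [[-4, -5], [3, 2], [2, -3]]

DW = P − K = [[-14, -27], [-18, -6], [-17, -1]].
Left-multiplying both sides by D⁻¹ gives W = D⁻¹(P − K).
D has determinant 3; D⁻¹ = [[1, -13/3, 4], [1, -17/3, 5], [1, -14/3, 4]].
W = D⁻¹(P − K) = [[-4, -5], [3, 2], [2, -3]].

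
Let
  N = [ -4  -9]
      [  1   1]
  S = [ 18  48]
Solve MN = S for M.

Right-multiplying both sides by N⁻¹ gives M = SN⁻¹.
N has determinant 5; N⁻¹ = [[1/5, 9/5], [-1/5, -4/5]].
M = SN⁻¹ = [[18, 48]] · [[1/5, 9/5], [-1/5, -4/5]] = [[-6, -6]].

M = [[-6, -6]]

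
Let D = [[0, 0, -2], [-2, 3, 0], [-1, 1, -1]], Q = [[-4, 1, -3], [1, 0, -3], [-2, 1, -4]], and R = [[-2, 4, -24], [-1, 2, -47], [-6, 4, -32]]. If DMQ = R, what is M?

M = [[-3, 0, -1], [0, 5, -2], [1, -1, -3]]

Isolating M: multiply by D⁻¹ from the left and Q⁻¹ from the right, so M = D⁻¹RQ⁻¹.
D has determinant -2; D⁻¹ = [[3/2, 1, -3], [1, 1, -2], [-1/2, 0, 0]].
det Q = -5; the adjugate gives Q⁻¹ = [[-3/5, -1/5, 3/5], [-2, -2, 3], [-1/5, -2/5, 1/5]].
D⁻¹R = [[14, -4, 13], [9, -2, -7], [1, -2, 12]].
M = (D⁻¹R)Q⁻¹ = [[-3, 0, -1], [0, 5, -2], [1, -1, -3]].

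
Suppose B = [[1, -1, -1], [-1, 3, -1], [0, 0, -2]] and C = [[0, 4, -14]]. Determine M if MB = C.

M = [[2, 2, 5]]

Right-multiplying both sides by B⁻¹ gives M = CB⁻¹.
B has determinant -4; B⁻¹ = [[3/2, 1/2, -1], [1/2, 1/2, -1/2], [0, 0, -1/2]].
M = CB⁻¹ = [[0, 4, -14]] · [[3/2, 1/2, -1], [1/2, 1/2, -1/2], [0, 0, -1/2]] = [[2, 2, 5]].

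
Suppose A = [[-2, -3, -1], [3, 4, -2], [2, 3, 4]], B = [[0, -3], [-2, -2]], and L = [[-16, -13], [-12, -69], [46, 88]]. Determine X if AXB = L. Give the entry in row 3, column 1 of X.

X = A⁻¹LB⁻¹ (apply A⁻¹ on the left and B⁻¹ on the right).
det A = 3; the adjugate gives A⁻¹ = [[22/3, 3, 10/3], [-16/3, -2, -7/3], [1/3, 0, 1/3]].
B has determinant -6; B⁻¹ = [[1/3, -1/2], [-1/3, 0]].
A⁻¹L = [[0, -9], [2, 2], [10, 25]].
X = (A⁻¹L)B⁻¹ = [[3, 0], [0, -1], [-5, -5]].

-5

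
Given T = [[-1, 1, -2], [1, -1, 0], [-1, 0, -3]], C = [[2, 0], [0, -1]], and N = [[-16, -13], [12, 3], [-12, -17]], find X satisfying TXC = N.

X = [[3, -2], [-3, 1], [1, -5]]

X = T⁻¹NC⁻¹ (apply T⁻¹ on the left and C⁻¹ on the right).
det T = 2, so T⁻¹ = [[3/2, 3/2, -1], [3/2, 1/2, -1], [-1/2, -1/2, 0]].
det C = -2, so C⁻¹ = [[1/2, 0], [0, -1]].
T⁻¹N = [[6, 2], [-6, -1], [2, 5]].
X = (T⁻¹N)C⁻¹ = [[3, -2], [-3, 1], [1, -5]].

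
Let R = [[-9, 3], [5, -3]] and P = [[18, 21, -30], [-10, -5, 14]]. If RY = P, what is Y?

Y = [[-2, -4, 4], [0, -5, 2]]

Since R multiplies Y on the left, Y = R⁻¹P.
det R = 12, so R⁻¹ = [[-1/4, -1/4], [-5/12, -3/4]].
Y = R⁻¹P = [[-1/4, -1/4], [-5/12, -3/4]] · [[18, 21, -30], [-10, -5, 14]] = [[-2, -4, 4], [0, -5, 2]].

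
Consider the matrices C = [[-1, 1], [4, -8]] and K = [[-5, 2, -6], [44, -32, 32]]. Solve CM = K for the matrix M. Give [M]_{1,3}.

4

C is on the left of M, so left-multiply by C⁻¹: M = C⁻¹K.
det C = 4; the adjugate gives C⁻¹ = [[-2, -1/4], [-1, -1/4]].
M = C⁻¹K = [[-2, -1/4], [-1, -1/4]] · [[-5, 2, -6], [44, -32, 32]] = [[-1, 4, 4], [-6, 6, -2]].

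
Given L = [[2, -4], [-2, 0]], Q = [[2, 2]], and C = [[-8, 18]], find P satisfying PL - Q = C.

P = [[-5, -2]]

PL = C + Q = [[-6, 20]].
Since L sits to the right of P, P = (C + Q)L⁻¹.
det L = -8; the adjugate gives L⁻¹ = [[0, -1/2], [-1/4, -1/4]].
P = (C + Q)L⁻¹ = [[-5, -2]].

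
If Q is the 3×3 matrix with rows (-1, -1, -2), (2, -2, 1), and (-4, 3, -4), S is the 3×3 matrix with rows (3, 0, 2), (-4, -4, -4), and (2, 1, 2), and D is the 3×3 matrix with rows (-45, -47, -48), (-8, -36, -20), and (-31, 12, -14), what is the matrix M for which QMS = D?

Isolating M: multiply by Q⁻¹ from the left and S⁻¹ from the right, so M = Q⁻¹DS⁻¹.
det Q = -5, so Q⁻¹ = [[-1, 2, 1], [-4/5, 4/5, 3/5], [2/5, -7/5, -4/5]].
det S = -4; the adjugate gives S⁻¹ = [[1, -1/2, -2], [0, -1/2, -1], [-1, 3/4, 3]].
Q⁻¹D = [[-2, -13, -6], [11, 16, 14], [18, 22, 20]].
M = (Q⁻¹D)S⁻¹ = [[4, 3, -1], [-3, -3, 4], [-2, -5, 2]].

M = [[4, 3, -1], [-3, -3, 4], [-2, -5, 2]]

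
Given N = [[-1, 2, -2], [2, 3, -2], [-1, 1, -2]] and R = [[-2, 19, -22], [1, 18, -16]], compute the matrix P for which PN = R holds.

P = [[2, 3, 6], [4, 3, 1]]

Since N sits to the right of P, P = RN⁻¹.
N has determinant 6; N⁻¹ = [[-2/3, 1/3, 1/3], [1, 0, -1], [5/6, -1/6, -7/6]].
P = RN⁻¹ = [[-2, 19, -22], [1, 18, -16]] · [[-2/3, 1/3, 1/3], [1, 0, -1], [5/6, -1/6, -7/6]] = [[2, 3, 6], [4, 3, 1]].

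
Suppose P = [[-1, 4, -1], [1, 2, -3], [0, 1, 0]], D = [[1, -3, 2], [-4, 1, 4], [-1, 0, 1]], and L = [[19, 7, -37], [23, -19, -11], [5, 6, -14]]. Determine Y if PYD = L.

Y = P⁻¹LD⁻¹ (apply P⁻¹ on the left and D⁻¹ on the right).
det P = -4, so P⁻¹ = [[-3/4, 1/4, 5/2], [0, 0, 1], [-1/4, -1/4, 3/2]].
D has determinant 3; D⁻¹ = [[1/3, 1, -14/3], [0, 1, -4], [1/3, 1, -11/3]].
P⁻¹L = [[4, 5, -10], [5, 6, -14], [-3, 12, -9]].
Y = (P⁻¹L)D⁻¹ = [[-2, -1, -2], [-3, -3, 4], [-4, 0, -1]].

Y = [[-2, -1, -2], [-3, -3, 4], [-4, 0, -1]]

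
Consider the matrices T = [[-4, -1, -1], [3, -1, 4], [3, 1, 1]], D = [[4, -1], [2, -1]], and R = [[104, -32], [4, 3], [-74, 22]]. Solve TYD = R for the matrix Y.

Y = [[-5, -5], [-4, 5], [4, 3]]

Y = T⁻¹RD⁻¹ (apply T⁻¹ on the left and D⁻¹ on the right).
det T = 5, so T⁻¹ = [[-1, 0, -1], [9/5, -1/5, 13/5], [6/5, 1/5, 7/5]].
det D = -2; the adjugate gives D⁻¹ = [[1/2, -1/2], [1, -2]].
T⁻¹R = [[-30, 10], [-6, -1], [22, -7]].
Y = (T⁻¹R)D⁻¹ = [[-5, -5], [-4, 5], [4, 3]].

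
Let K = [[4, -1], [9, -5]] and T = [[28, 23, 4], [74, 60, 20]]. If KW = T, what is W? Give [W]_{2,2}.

-3

Left-multiplying both sides by K⁻¹ gives W = K⁻¹T.
K has determinant -11; K⁻¹ = [[5/11, -1/11], [9/11, -4/11]].
W = K⁻¹T = [[5/11, -1/11], [9/11, -4/11]] · [[28, 23, 4], [74, 60, 20]] = [[6, 5, 0], [-4, -3, -4]].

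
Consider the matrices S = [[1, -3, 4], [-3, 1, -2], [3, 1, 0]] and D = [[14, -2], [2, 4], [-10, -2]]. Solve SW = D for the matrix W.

W = [[-4, -2], [2, 4], [6, 3]]

Since S multiplies W on the left, W = S⁻¹D.
S has determinant -4; S⁻¹ = [[-1/2, -1, -1/2], [3/2, 3, 5/2], [3/2, 5/2, 2]].
W = S⁻¹D = [[-1/2, -1, -1/2], [3/2, 3, 5/2], [3/2, 5/2, 2]] · [[14, -2], [2, 4], [-10, -2]] = [[-4, -2], [2, 4], [6, 3]].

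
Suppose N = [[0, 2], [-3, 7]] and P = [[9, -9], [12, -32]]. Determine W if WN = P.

W = [[6, -3], [-2, -4]]

Since N sits to the right of W, W = PN⁻¹.
det N = 6; the adjugate gives N⁻¹ = [[7/6, -1/3], [1/2, 0]].
W = PN⁻¹ = [[9, -9], [12, -32]] · [[7/6, -1/3], [1/2, 0]] = [[6, -3], [-2, -4]].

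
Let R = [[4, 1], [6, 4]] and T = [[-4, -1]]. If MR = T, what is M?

Right-multiplying both sides by R⁻¹ gives M = TR⁻¹.
det R = 10, so R⁻¹ = [[2/5, -1/10], [-3/5, 2/5]].
M = TR⁻¹ = [[-4, -1]] · [[2/5, -1/10], [-3/5, 2/5]] = [[-1, 0]].

M = [[-1, 0]]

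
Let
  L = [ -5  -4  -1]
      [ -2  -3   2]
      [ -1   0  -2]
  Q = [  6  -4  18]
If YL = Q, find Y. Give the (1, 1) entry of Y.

-2

Since L sits to the right of Y, Y = QL⁻¹.
L has determinant -3; L⁻¹ = [[-2, 8/3, 11/3], [2, -3, -4], [1, -4/3, -7/3]].
Y = QL⁻¹ = [[6, -4, 18]] · [[-2, 8/3, 11/3], [2, -3, -4], [1, -4/3, -7/3]] = [[-2, 4, -4]].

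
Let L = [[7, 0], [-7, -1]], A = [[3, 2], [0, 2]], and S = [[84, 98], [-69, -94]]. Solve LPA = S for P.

P = [[4, 3], [-5, 3]]

P = L⁻¹SA⁻¹ (apply L⁻¹ on the left and A⁻¹ on the right).
det L = -7; the adjugate gives L⁻¹ = [[1/7, 0], [-1, -1]].
A has determinant 6; A⁻¹ = [[1/3, -1/3], [0, 1/2]].
L⁻¹S = [[12, 14], [-15, -4]].
P = (L⁻¹S)A⁻¹ = [[4, 3], [-5, 3]].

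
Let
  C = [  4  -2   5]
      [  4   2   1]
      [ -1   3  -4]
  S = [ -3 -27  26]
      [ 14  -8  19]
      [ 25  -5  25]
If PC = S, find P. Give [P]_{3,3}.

-5

C is on the right of P, so right-multiply by C⁻¹: P = SC⁻¹.
C has determinant -4; C⁻¹ = [[11/4, -7/4, 3], [-15/4, 11/4, -4], [-7/2, 5/2, -4]].
P = SC⁻¹ = [[-3, -27, 26], [14, -8, 19], [25, -5, 25]] · [[11/4, -7/4, 3], [-15/4, 11/4, -4], [-7/2, 5/2, -4]] = [[2, -4, -5], [2, 1, -2], [0, 5, -5]].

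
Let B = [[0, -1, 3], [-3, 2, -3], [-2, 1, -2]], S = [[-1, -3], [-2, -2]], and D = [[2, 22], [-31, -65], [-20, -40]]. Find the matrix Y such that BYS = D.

Y = [[-1, -4], [4, -1], [-2, 1]]

Isolating Y: multiply by B⁻¹ from the left and S⁻¹ from the right, so Y = B⁻¹DS⁻¹.
B has determinant 3; B⁻¹ = [[-1/3, 1/3, -1], [0, 2, -3], [1/3, 2/3, -1]].
det S = -4; the adjugate gives S⁻¹ = [[1/2, -3/4], [-1/2, 1/4]].
B⁻¹D = [[9, 11], [-2, -10], [0, 4]].
Y = (B⁻¹D)S⁻¹ = [[-1, -4], [4, -1], [-2, 1]].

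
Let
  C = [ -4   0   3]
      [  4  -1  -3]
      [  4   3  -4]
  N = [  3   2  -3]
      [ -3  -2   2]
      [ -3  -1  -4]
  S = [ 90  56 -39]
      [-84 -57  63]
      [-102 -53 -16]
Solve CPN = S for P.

Left-multiply by C⁻¹ and right-multiply by N⁻¹: P = C⁻¹SN⁻¹.
det C = -4; the adjugate gives C⁻¹ = [[-13/4, -9/4, -3/4], [-1, -1, 0], [-4, -3, -1]].
det N = 3; the adjugate gives N⁻¹ = [[10/3, 11/3, -2/3], [-6, -7, 1], [-1, -1, 0]].
C⁻¹S = [[-27, -14, -3], [-6, 1, -24], [-6, 0, -17]].
P = (C⁻¹S)N⁻¹ = [[-3, 2, 4], [-2, -5, 5], [-3, -5, 4]].

P = [[-3, 2, 4], [-2, -5, 5], [-3, -5, 4]]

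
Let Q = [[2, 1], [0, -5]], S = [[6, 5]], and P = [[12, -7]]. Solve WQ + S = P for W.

WQ = P − S = [[6, -12]].
Since Q sits to the right of W, W = (P − S)Q⁻¹.
det Q = -10; the adjugate gives Q⁻¹ = [[1/2, 1/10], [0, -1/5]].
W = (P − S)Q⁻¹ = [[3, 3]].

W = [[3, 3]]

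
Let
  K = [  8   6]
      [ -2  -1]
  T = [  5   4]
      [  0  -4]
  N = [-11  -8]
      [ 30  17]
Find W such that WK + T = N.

W = [[-2, 0], [3, -3]]

WK = N − T = [[-16, -12], [30, 21]].
K is on the right of W, so right-multiply by K⁻¹: W = (N − T)K⁻¹.
K has determinant 4; K⁻¹ = [[-1/4, -3/2], [1/2, 2]].
W = (N − T)K⁻¹ = [[-2, 0], [3, -3]].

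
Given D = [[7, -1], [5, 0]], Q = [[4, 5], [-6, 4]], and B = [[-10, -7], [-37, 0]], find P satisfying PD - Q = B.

P = [[2, -4], [-4, -3]]

PD = B + Q = [[-6, -2], [-43, 4]].
D is on the right of P, so right-multiply by D⁻¹: P = (B + Q)D⁻¹.
D has determinant 5; D⁻¹ = [[0, 1/5], [-1, 7/5]].
P = (B + Q)D⁻¹ = [[2, -4], [-4, -3]].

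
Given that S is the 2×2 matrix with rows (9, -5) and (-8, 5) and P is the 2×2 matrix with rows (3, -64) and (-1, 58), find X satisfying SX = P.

S is on the left of X, so left-multiply by S⁻¹: X = S⁻¹P.
det S = 5; the adjugate gives S⁻¹ = [[1, 1], [8/5, 9/5]].
X = S⁻¹P = [[1, 1], [8/5, 9/5]] · [[3, -64], [-1, 58]] = [[2, -6], [3, 2]].

X = [[2, -6], [3, 2]]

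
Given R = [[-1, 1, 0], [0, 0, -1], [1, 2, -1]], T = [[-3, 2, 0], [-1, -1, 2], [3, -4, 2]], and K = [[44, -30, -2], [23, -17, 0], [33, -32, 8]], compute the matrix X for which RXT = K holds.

X = [[4, 5, -3], [-1, -3, 4], [1, 5, -5]]

Left-multiply by R⁻¹ and right-multiply by T⁻¹: X = R⁻¹KT⁻¹.
det R = -3; the adjugate gives R⁻¹ = [[-2/3, -1/3, 1/3], [1/3, -1/3, 1/3], [0, -1, 0]].
T has determinant -2; T⁻¹ = [[-3, 2, -2], [-4, 3, -3], [-7/2, 3, -5/2]].
R⁻¹K = [[-26, 15, 4], [18, -15, 2], [-23, 17, 0]].
X = (R⁻¹K)T⁻¹ = [[4, 5, -3], [-1, -3, 4], [1, 5, -5]].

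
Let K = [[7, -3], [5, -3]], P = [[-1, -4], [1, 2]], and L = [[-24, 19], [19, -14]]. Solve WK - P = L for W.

WK = L + P = [[-25, 15], [20, -12]].
Right-multiplying both sides by K⁻¹ gives W = (L + P)K⁻¹.
K has determinant -6; K⁻¹ = [[1/2, -1/2], [5/6, -7/6]].
W = (L + P)K⁻¹ = [[0, -5], [0, 4]].

W = [[0, -5], [0, 4]]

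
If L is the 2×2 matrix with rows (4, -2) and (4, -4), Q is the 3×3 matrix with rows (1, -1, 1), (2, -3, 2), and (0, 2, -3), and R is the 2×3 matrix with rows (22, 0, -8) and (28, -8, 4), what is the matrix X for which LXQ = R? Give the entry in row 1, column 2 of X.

0

Isolating X: multiply by L⁻¹ from the left and Q⁻¹ from the right, so X = L⁻¹RQ⁻¹.
det L = -8; the adjugate gives L⁻¹ = [[1/2, -1/4], [1/2, -1/2]].
det Q = 3, so Q⁻¹ = [[5/3, -1/3, 1/3], [2, -1, 0], [4/3, -2/3, -1/3]].
L⁻¹R = [[4, 2, -5], [-3, 4, -6]].
X = (L⁻¹R)Q⁻¹ = [[4, 0, 3], [-5, 1, 1]].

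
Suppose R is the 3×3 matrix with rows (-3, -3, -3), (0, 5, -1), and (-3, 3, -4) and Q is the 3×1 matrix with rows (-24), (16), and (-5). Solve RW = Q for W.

R is on the left of W, so left-multiply by R⁻¹: W = R⁻¹Q.
det R = -3; the adjugate gives R⁻¹ = [[17/3, 7, -6], [-1, -1, 1], [-5, -6, 5]].
W = R⁻¹Q = [[17/3, 7, -6], [-1, -1, 1], [-5, -6, 5]] · [[-24], [16], [-5]] = [[6], [3], [-1]].

W = [[6], [3], [-1]]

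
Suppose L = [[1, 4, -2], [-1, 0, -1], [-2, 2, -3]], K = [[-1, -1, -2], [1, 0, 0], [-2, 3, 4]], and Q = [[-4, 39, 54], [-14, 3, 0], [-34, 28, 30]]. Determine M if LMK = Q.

M = L⁻¹QK⁻¹ (apply L⁻¹ on the left and K⁻¹ on the right).
L has determinant 2; L⁻¹ = [[1, 4, -2], [-1/2, -7/2, 3/2], [-1, -5, 2]].
det K = -2; the adjugate gives K⁻¹ = [[0, 1, 0], [2, 4, 1], [-3/2, -5/2, -1/2]].
L⁻¹Q = [[8, -5, -6], [0, 12, 18], [6, 2, 6]].
M = (L⁻¹Q)K⁻¹ = [[-1, 3, -2], [-3, 3, 3], [-5, -1, -1]].

M = [[-1, 3, -2], [-3, 3, 3], [-5, -1, -1]]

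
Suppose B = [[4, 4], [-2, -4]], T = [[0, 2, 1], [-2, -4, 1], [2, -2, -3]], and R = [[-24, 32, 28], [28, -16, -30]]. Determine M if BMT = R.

M = B⁻¹RT⁻¹ (apply B⁻¹ on the left and T⁻¹ on the right).
det B = -8, so B⁻¹ = [[1/2, 1/2], [-1/4, -1/2]].
det T = 4; the adjugate gives T⁻¹ = [[7/2, 1, 3/2], [-1, -1/2, -1/2], [3, 1, 1]].
B⁻¹R = [[2, 8, -1], [-8, 0, 8]].
M = (B⁻¹R)T⁻¹ = [[-4, -3, -2], [-4, 0, -4]].

M = [[-4, -3, -2], [-4, 0, -4]]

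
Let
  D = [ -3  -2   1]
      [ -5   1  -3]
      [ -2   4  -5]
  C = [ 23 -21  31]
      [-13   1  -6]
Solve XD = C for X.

X = [[-2, -1, -6], [2, 1, 1]]

Right-multiplying both sides by D⁻¹ gives X = CD⁻¹.
det D = -1; the adjugate gives D⁻¹ = [[-7, 6, -5], [19, -17, 14], [18, -16, 13]].
X = CD⁻¹ = [[23, -21, 31], [-13, 1, -6]] · [[-7, 6, -5], [19, -17, 14], [18, -16, 13]] = [[-2, -1, -6], [2, 1, 1]].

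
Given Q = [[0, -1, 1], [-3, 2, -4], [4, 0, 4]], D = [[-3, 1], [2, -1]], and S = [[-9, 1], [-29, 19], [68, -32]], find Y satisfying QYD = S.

Y = [[-3, 2], [-5, -1], [2, 5]]

Y = Q⁻¹SD⁻¹ (apply Q⁻¹ on the left and D⁻¹ on the right).
det Q = -4; the adjugate gives Q⁻¹ = [[-2, -1, -1/2], [1, 1, 3/4], [2, 1, 3/4]].
D has determinant 1; D⁻¹ = [[-1, -1], [-2, -3]].
Q⁻¹S = [[13, -5], [13, -4], [4, -3]].
Y = (Q⁻¹S)D⁻¹ = [[-3, 2], [-5, -1], [2, 5]].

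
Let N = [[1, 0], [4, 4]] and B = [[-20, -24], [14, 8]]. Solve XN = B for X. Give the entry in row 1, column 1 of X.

4

Since N sits to the right of X, X = BN⁻¹.
det N = 4; the adjugate gives N⁻¹ = [[1, 0], [-1, 1/4]].
X = BN⁻¹ = [[-20, -24], [14, 8]] · [[1, 0], [-1, 1/4]] = [[4, -6], [6, 2]].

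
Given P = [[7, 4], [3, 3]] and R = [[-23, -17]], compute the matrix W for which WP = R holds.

W = [[-2, -3]]

P is on the right of W, so right-multiply by P⁻¹: W = RP⁻¹.
det P = 9, so P⁻¹ = [[1/3, -4/9], [-1/3, 7/9]].
W = RP⁻¹ = [[-23, -17]] · [[1/3, -4/9], [-1/3, 7/9]] = [[-2, -3]].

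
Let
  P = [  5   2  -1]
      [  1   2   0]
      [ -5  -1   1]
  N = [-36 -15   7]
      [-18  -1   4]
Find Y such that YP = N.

Y = [[-6, -1, 1], [-1, 2, 3]]

Since P sits to the right of Y, Y = NP⁻¹.
det P = -1, so P⁻¹ = [[-2, 1, -2], [1, 0, 1], [-9, 5, -8]].
Y = NP⁻¹ = [[-36, -15, 7], [-18, -1, 4]] · [[-2, 1, -2], [1, 0, 1], [-9, 5, -8]] = [[-6, -1, 1], [-1, 2, 3]].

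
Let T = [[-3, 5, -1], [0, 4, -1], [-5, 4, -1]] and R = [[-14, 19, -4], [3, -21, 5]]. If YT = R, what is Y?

Right-multiplying both sides by T⁻¹ gives Y = RT⁻¹.
det T = 5; the adjugate gives T⁻¹ = [[0, 1/5, -1/5], [1, -2/5, -3/5], [4, -13/5, -12/5]].
Y = RT⁻¹ = [[-14, 19, -4], [3, -21, 5]] · [[0, 1/5, -1/5], [1, -2/5, -3/5], [4, -13/5, -12/5]] = [[3, 0, 1], [-1, -4, 0]].

Y = [[3, 0, 1], [-1, -4, 0]]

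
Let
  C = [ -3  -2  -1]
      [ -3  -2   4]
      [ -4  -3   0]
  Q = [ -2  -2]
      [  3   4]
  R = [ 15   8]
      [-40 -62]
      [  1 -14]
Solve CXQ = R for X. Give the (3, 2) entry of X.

-3

X = C⁻¹RQ⁻¹ (apply C⁻¹ on the left and Q⁻¹ on the right).
C has determinant -5; C⁻¹ = [[-12/5, -3/5, 2], [16/5, 4/5, -3], [-1/5, 1/5, 0]].
det Q = -2, so Q⁻¹ = [[-2, -1], [3/2, 1]].
C⁻¹R = [[-10, -10], [13, 18], [-11, -14]].
X = (C⁻¹R)Q⁻¹ = [[5, 0], [1, 5], [1, -3]].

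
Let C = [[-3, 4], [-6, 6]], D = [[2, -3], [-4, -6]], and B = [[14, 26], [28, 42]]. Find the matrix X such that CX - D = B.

CX = B + D = [[16, 23], [24, 36]].
Left-multiplying both sides by C⁻¹ gives X = C⁻¹(B + D).
C has determinant 6; C⁻¹ = [[1, -2/3], [1, -1/2]].
X = C⁻¹(B + D) = [[0, -1], [4, 5]].

X = [[0, -1], [4, 5]]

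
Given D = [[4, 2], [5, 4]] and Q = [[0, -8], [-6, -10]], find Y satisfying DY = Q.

Since D multiplies Y on the left, Y = D⁻¹Q.
D has determinant 6; D⁻¹ = [[2/3, -1/3], [-5/6, 2/3]].
Y = D⁻¹Q = [[2/3, -1/3], [-5/6, 2/3]] · [[0, -8], [-6, -10]] = [[2, -2], [-4, 0]].

Y = [[2, -2], [-4, 0]]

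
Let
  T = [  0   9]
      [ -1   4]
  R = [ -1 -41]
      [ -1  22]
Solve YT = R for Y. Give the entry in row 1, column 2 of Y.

Right-multiplying both sides by T⁻¹ gives Y = RT⁻¹.
det T = 9; the adjugate gives T⁻¹ = [[4/9, -1], [1/9, 0]].
Y = RT⁻¹ = [[-1, -41], [-1, 22]] · [[4/9, -1], [1/9, 0]] = [[-5, 1], [2, 1]].

1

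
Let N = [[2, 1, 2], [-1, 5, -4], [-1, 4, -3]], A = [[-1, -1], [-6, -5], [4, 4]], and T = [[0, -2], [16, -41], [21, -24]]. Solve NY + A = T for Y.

Y = [[1, -1], [3, -5], [-2, 3]]

NY = T − A = [[1, -1], [22, -36], [17, -28]].
N is on the left of Y, so left-multiply by N⁻¹: Y = N⁻¹(T − A).
det N = 5; the adjugate gives N⁻¹ = [[1/5, 11/5, -14/5], [1/5, -4/5, 6/5], [1/5, -9/5, 11/5]].
Y = N⁻¹(T − A) = [[1, -1], [3, -5], [-2, 3]].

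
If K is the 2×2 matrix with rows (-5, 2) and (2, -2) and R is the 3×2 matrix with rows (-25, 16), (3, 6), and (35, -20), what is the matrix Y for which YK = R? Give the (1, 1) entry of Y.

Since K sits to the right of Y, Y = RK⁻¹.
K has determinant 6; K⁻¹ = [[-1/3, -1/3], [-1/3, -5/6]].
Y = RK⁻¹ = [[-25, 16], [3, 6], [35, -20]] · [[-1/3, -1/3], [-1/3, -5/6]] = [[3, -5], [-3, -6], [-5, 5]].

3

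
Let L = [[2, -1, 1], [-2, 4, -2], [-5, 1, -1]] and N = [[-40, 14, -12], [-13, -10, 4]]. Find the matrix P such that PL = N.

L is on the right of P, so right-multiply by L⁻¹: P = NL⁻¹.
det L = 6; the adjugate gives L⁻¹ = [[-1/3, 0, -1/3], [4/3, 1/2, 1/3], [3, 1/2, 1]].
P = NL⁻¹ = [[-40, 14, -12], [-13, -10, 4]] · [[-1/3, 0, -1/3], [4/3, 1/2, 1/3], [3, 1/2, 1]] = [[-4, 1, 6], [3, -3, 5]].

P = [[-4, 1, 6], [3, -3, 5]]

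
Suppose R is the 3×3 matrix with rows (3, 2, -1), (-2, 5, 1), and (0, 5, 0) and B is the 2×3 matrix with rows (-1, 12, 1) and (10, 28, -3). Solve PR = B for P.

P = [[1, 2, 0], [4, 1, 3]]

R is on the right of P, so right-multiply by R⁻¹: P = BR⁻¹.
R has determinant -5; R⁻¹ = [[1, 1, -7/5], [0, 0, 1/5], [2, 3, -19/5]].
P = BR⁻¹ = [[-1, 12, 1], [10, 28, -3]] · [[1, 1, -7/5], [0, 0, 1/5], [2, 3, -19/5]] = [[1, 2, 0], [4, 1, 3]].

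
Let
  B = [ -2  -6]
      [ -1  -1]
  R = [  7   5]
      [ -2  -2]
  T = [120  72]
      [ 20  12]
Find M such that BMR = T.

Left-multiply by B⁻¹ and right-multiply by R⁻¹: M = B⁻¹TR⁻¹.
B has determinant -4; B⁻¹ = [[1/4, -3/2], [-1/4, 1/2]].
det R = -4, so R⁻¹ = [[1/2, 5/4], [-1/2, -7/4]].
B⁻¹T = [[0, 0], [-20, -12]].
M = (B⁻¹T)R⁻¹ = [[0, 0], [-4, -4]].

M = [[0, 0], [-4, -4]]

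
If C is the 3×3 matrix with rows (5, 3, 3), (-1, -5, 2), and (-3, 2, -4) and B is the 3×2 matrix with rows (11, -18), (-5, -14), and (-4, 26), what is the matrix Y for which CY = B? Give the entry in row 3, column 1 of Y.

4

C is on the left of Y, so left-multiply by C⁻¹: Y = C⁻¹B.
det C = -1; the adjugate gives C⁻¹ = [[-16, -18, -21], [10, 11, 13], [17, 19, 22]].
Y = C⁻¹B = [[-16, -18, -21], [10, 11, 13], [17, 19, 22]] · [[11, -18], [-5, -14], [-4, 26]] = [[-2, -6], [3, 4], [4, 0]].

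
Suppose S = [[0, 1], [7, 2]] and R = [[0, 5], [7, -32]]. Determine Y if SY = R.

S is on the left of Y, so left-multiply by S⁻¹: Y = S⁻¹R.
S has determinant -7; S⁻¹ = [[-2/7, 1/7], [1, 0]].
Y = S⁻¹R = [[-2/7, 1/7], [1, 0]] · [[0, 5], [7, -32]] = [[1, -6], [0, 5]].

Y = [[1, -6], [0, 5]]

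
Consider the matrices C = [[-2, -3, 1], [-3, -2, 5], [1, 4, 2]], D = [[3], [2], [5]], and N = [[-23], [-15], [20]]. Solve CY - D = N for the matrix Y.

Y = [[5], [4], [2]]

CY = N + D = [[-20], [-13], [25]].
C is on the left of Y, so left-multiply by C⁻¹: Y = C⁻¹(N + D).
det C = 5; the adjugate gives C⁻¹ = [[-24/5, 2, -13/5], [11/5, -1, 7/5], [-2, 1, -1]].
Y = C⁻¹(N + D) = [[5], [4], [2]].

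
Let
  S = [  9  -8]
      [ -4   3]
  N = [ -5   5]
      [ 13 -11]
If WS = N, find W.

Right-multiplying both sides by S⁻¹ gives W = NS⁻¹.
det S = -5; the adjugate gives S⁻¹ = [[-3/5, -8/5], [-4/5, -9/5]].
W = NS⁻¹ = [[-5, 5], [13, -11]] · [[-3/5, -8/5], [-4/5, -9/5]] = [[-1, -1], [1, -1]].

W = [[-1, -1], [1, -1]]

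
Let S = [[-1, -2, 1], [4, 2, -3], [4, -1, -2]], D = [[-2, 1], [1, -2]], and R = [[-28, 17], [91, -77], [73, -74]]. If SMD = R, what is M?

M = [[-4, 3], [-2, -3], [5, -5]]

M = S⁻¹RD⁻¹ (apply S⁻¹ on the left and D⁻¹ on the right).
det S = 3; the adjugate gives S⁻¹ = [[-7/3, -5/3, 4/3], [-4/3, -2/3, 1/3], [-4, -3, 2]].
det D = 3; the adjugate gives D⁻¹ = [[-2/3, -1/3], [-1/3, -2/3]].
S⁻¹R = [[11, -10], [1, 4], [-15, 15]].
M = (S⁻¹R)D⁻¹ = [[-4, 3], [-2, -3], [5, -5]].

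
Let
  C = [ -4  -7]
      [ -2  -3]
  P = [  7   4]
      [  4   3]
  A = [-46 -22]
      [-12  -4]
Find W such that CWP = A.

W = [[-1, -5], [2, 2]]

W = C⁻¹AP⁻¹ (apply C⁻¹ on the left and P⁻¹ on the right).
det C = -2; the adjugate gives C⁻¹ = [[3/2, -7/2], [-1, 2]].
det P = 5; the adjugate gives P⁻¹ = [[3/5, -4/5], [-4/5, 7/5]].
C⁻¹A = [[-27, -19], [22, 14]].
W = (C⁻¹A)P⁻¹ = [[-1, -5], [2, 2]].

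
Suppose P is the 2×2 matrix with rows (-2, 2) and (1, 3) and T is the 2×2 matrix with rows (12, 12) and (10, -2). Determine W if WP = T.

P is on the right of W, so right-multiply by P⁻¹: W = TP⁻¹.
P has determinant -8; P⁻¹ = [[-3/8, 1/4], [1/8, 1/4]].
W = TP⁻¹ = [[12, 12], [10, -2]] · [[-3/8, 1/4], [1/8, 1/4]] = [[-3, 6], [-4, 2]].

W = [[-3, 6], [-4, 2]]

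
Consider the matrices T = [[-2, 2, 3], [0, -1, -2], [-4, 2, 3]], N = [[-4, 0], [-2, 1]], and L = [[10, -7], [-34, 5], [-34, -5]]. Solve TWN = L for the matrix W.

W = [[-5, -1], [0, -3], [-3, -1]]

Isolating W: multiply by T⁻¹ from the left and N⁻¹ from the right, so W = T⁻¹LN⁻¹.
det T = 2, so T⁻¹ = [[1/2, 0, -1/2], [4, 3, -2], [-2, -2, 1]].
det N = -4, so N⁻¹ = [[-1/4, 0], [-1/2, 1]].
T⁻¹L = [[22, -1], [6, -3], [14, -1]].
W = (T⁻¹L)N⁻¹ = [[-5, -1], [0, -3], [-3, -1]].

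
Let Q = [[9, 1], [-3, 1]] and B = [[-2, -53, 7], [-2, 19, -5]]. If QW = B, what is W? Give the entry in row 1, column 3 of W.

Left-multiplying both sides by Q⁻¹ gives W = Q⁻¹B.
det Q = 12; the adjugate gives Q⁻¹ = [[1/12, -1/12], [1/4, 3/4]].
W = Q⁻¹B = [[1/12, -1/12], [1/4, 3/4]] · [[-2, -53, 7], [-2, 19, -5]] = [[0, -6, 1], [-2, 1, -2]].

1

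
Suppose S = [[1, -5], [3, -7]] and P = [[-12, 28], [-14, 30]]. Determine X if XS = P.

Right-multiplying both sides by S⁻¹ gives X = PS⁻¹.
det S = 8; the adjugate gives S⁻¹ = [[-7/8, 5/8], [-3/8, 1/8]].
X = PS⁻¹ = [[-12, 28], [-14, 30]] · [[-7/8, 5/8], [-3/8, 1/8]] = [[0, -4], [1, -5]].

X = [[0, -4], [1, -5]]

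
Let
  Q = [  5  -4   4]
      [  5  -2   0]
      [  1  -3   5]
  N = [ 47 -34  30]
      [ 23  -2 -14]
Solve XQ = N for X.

Since Q sits to the right of X, X = NQ⁻¹.
det Q = -2, so Q⁻¹ = [[5, -4, -4], [25/2, -21/2, -10], [13/2, -11/2, -5]].
X = NQ⁻¹ = [[47, -34, 30], [23, -2, -14]] · [[5, -4, -4], [25/2, -21/2, -10], [13/2, -11/2, -5]] = [[5, 4, 2], [-1, 6, -2]].

X = [[5, 4, 2], [-1, 6, -2]]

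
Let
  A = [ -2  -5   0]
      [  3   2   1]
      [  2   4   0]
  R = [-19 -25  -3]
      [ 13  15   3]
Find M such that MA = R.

Right-multiplying both sides by A⁻¹ gives M = RA⁻¹.
A has determinant -2; A⁻¹ = [[2, 0, 5/2], [-1, 0, -1], [-4, 1, -11/2]].
M = RA⁻¹ = [[-19, -25, -3], [13, 15, 3]] · [[2, 0, 5/2], [-1, 0, -1], [-4, 1, -11/2]] = [[-1, -3, -6], [-1, 3, 1]].

M = [[-1, -3, -6], [-1, 3, 1]]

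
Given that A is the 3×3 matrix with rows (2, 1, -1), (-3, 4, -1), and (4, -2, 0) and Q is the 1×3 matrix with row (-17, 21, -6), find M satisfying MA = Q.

Since A sits to the right of M, M = QA⁻¹.
det A = 2, so A⁻¹ = [[-1, 1, 3/2], [-2, 2, 5/2], [-5, 4, 11/2]].
M = QA⁻¹ = [[-17, 21, -6]] · [[-1, 1, 3/2], [-2, 2, 5/2], [-5, 4, 11/2]] = [[5, 1, -6]].

M = [[5, 1, -6]]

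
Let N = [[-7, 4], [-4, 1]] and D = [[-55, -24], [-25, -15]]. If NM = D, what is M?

M = [[5, 4], [-5, 1]]

Left-multiplying both sides by N⁻¹ gives M = N⁻¹D.
det N = 9, so N⁻¹ = [[1/9, -4/9], [4/9, -7/9]].
M = N⁻¹D = [[1/9, -4/9], [4/9, -7/9]] · [[-55, -24], [-25, -15]] = [[5, 4], [-5, 1]].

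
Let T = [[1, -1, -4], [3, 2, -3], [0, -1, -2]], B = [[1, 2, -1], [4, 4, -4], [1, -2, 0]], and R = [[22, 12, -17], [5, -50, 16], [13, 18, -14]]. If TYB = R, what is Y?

Left-multiply by T⁻¹ and right-multiply by B⁻¹: Y = T⁻¹RB⁻¹.
det T = -1, so T⁻¹ = [[7, -2, -11], [-6, 2, 9], [3, -1, -5]].
det B = -4; the adjugate gives B⁻¹ = [[2, -1/2, 1], [1, -1/4, 0], [3, -1, 1]].
T⁻¹R = [[1, -14, 3], [-5, -10, 8], [-4, -4, 3]].
Y = (T⁻¹R)B⁻¹ = [[-3, 0, 4], [4, -3, 3], [-3, 0, -1]].

Y = [[-3, 0, 4], [4, -3, 3], [-3, 0, -1]]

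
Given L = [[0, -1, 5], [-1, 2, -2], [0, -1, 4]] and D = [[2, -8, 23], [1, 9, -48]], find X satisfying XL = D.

L is on the right of X, so right-multiply by L⁻¹: X = DL⁻¹.
L has determinant 1; L⁻¹ = [[6, -1, -8], [4, 0, -5], [1, 0, -1]].
X = DL⁻¹ = [[2, -8, 23], [1, 9, -48]] · [[6, -1, -8], [4, 0, -5], [1, 0, -1]] = [[3, -2, 1], [-6, -1, -5]].

X = [[3, -2, 1], [-6, -1, -5]]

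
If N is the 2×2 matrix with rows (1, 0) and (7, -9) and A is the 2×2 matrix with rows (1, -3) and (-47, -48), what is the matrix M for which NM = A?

Left-multiplying both sides by N⁻¹ gives M = N⁻¹A.
det N = -9, so N⁻¹ = [[1, 0], [7/9, -1/9]].
M = N⁻¹A = [[1, 0], [7/9, -1/9]] · [[1, -3], [-47, -48]] = [[1, -3], [6, 3]].

M = [[1, -3], [6, 3]]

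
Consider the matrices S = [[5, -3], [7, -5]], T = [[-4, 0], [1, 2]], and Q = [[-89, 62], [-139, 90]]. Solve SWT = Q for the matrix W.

W = S⁻¹QT⁻¹ (apply S⁻¹ on the left and T⁻¹ on the right).
S has determinant -4; S⁻¹ = [[5/4, -3/4], [7/4, -5/4]].
T has determinant -8; T⁻¹ = [[-1/4, 0], [1/8, 1/2]].
S⁻¹Q = [[-7, 10], [18, -4]].
W = (S⁻¹Q)T⁻¹ = [[3, 5], [-5, -2]].

W = [[3, 5], [-5, -2]]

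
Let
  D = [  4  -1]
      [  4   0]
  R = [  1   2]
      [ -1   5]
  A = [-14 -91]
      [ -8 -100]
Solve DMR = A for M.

M = D⁻¹AR⁻¹ (apply D⁻¹ on the left and R⁻¹ on the right).
det D = 4; the adjugate gives D⁻¹ = [[0, 1/4], [-1, 1]].
det R = 7; the adjugate gives R⁻¹ = [[5/7, -2/7], [1/7, 1/7]].
D⁻¹A = [[-2, -25], [6, -9]].
M = (D⁻¹A)R⁻¹ = [[-5, -3], [3, -3]].

M = [[-5, -3], [3, -3]]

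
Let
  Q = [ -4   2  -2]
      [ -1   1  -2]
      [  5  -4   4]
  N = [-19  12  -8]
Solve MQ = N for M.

M = [[2, -4, -3]]

Since Q sits to the right of M, M = NQ⁻¹.
det Q = 6; the adjugate gives Q⁻¹ = [[-2/3, 0, -1/3], [-1, -1, -1], [-1/6, -1, -1/3]].
M = NQ⁻¹ = [[-19, 12, -8]] · [[-2/3, 0, -1/3], [-1, -1, -1], [-1/6, -1, -1/3]] = [[2, -4, -3]].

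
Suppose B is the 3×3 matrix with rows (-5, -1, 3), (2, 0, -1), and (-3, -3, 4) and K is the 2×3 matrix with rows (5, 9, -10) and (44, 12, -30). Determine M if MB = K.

Since B sits to the right of M, M = KB⁻¹.
det B = 2; the adjugate gives B⁻¹ = [[-3/2, -5/2, 1/2], [-5/2, -11/2, 1/2], [-3, -6, 1]].
M = KB⁻¹ = [[5, 9, -10], [44, 12, -30]] · [[-3/2, -5/2, 1/2], [-5/2, -11/2, 1/2], [-3, -6, 1]] = [[0, -2, -3], [-6, 4, -2]].

M = [[0, -2, -3], [-6, 4, -2]]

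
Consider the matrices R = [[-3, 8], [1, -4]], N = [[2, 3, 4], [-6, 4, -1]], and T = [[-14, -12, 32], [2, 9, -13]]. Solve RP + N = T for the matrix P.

RP = T − N = [[-16, -15, 28], [8, 5, -12]].
Since R multiplies P on the left, P = R⁻¹(T − N).
R has determinant 4; R⁻¹ = [[-1, -2], [-1/4, -3/4]].
P = R⁻¹(T − N) = [[0, 5, -4], [-2, 0, 2]].

P = [[0, 5, -4], [-2, 0, 2]]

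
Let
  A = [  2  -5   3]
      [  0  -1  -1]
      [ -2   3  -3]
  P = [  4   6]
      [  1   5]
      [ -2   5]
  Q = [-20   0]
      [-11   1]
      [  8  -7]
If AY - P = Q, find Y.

AY = Q + P = [[-16, 6], [-10, 6], [6, -2]].
Left-multiplying both sides by A⁻¹ gives Y = A⁻¹(Q + P).
det A = -4; the adjugate gives A⁻¹ = [[-3/2, 3/2, -2], [-1/2, 0, -1/2], [1/2, -1, 1/2]].
Y = A⁻¹(Q + P) = [[-3, 4], [5, -2], [5, -4]].

Y = [[-3, 4], [5, -2], [5, -4]]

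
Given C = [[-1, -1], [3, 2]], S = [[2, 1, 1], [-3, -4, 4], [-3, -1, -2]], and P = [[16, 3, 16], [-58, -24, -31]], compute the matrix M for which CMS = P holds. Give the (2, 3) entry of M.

0

Left-multiply by C⁻¹ and right-multiply by S⁻¹: M = C⁻¹PS⁻¹.
C has determinant 1; C⁻¹ = [[2, 1], [-3, -1]].
det S = -3; the adjugate gives S⁻¹ = [[-4, -1/3, -8/3], [6, 1/3, 11/3], [3, 1/3, 5/3]].
C⁻¹P = [[-26, -18, 1], [10, 15, -17]].
M = (C⁻¹P)S⁻¹ = [[-1, 3, 5], [-1, -4, 0]].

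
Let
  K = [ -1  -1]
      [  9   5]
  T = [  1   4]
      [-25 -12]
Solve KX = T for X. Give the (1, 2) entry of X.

Left-multiplying both sides by K⁻¹ gives X = K⁻¹T.
K has determinant 4; K⁻¹ = [[5/4, 1/4], [-9/4, -1/4]].
X = K⁻¹T = [[5/4, 1/4], [-9/4, -1/4]] · [[1, 4], [-25, -12]] = [[-5, 2], [4, -6]].

2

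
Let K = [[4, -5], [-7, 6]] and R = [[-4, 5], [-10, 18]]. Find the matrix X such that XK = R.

X = [[-1, 0], [-6, -2]]

Right-multiplying both sides by K⁻¹ gives X = RK⁻¹.
det K = -11, so K⁻¹ = [[-6/11, -5/11], [-7/11, -4/11]].
X = RK⁻¹ = [[-4, 5], [-10, 18]] · [[-6/11, -5/11], [-7/11, -4/11]] = [[-1, 0], [-6, -2]].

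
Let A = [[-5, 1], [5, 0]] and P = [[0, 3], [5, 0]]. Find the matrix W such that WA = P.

Since A sits to the right of W, W = PA⁻¹.
det A = -5; the adjugate gives A⁻¹ = [[0, 1/5], [1, 1]].
W = PA⁻¹ = [[0, 3], [5, 0]] · [[0, 1/5], [1, 1]] = [[3, 3], [0, 1]].

W = [[3, 3], [0, 1]]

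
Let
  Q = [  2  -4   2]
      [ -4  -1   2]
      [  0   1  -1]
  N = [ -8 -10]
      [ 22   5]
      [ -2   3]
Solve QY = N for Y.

Q is on the left of Y, so left-multiply by Q⁻¹: Y = Q⁻¹N.
det Q = 6; the adjugate gives Q⁻¹ = [[-1/6, -1/3, -1], [-2/3, -1/3, -2], [-2/3, -1/3, -3]].
Y = Q⁻¹N = [[-1/6, -1/3, -1], [-2/3, -1/3, -2], [-2/3, -1/3, -3]] · [[-8, -10], [22, 5], [-2, 3]] = [[-4, -3], [2, -1], [4, -4]].

Y = [[-4, -3], [2, -1], [4, -4]]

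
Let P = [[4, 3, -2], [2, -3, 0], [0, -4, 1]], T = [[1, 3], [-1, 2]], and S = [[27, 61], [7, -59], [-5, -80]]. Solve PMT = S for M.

Isolating M: multiply by P⁻¹ from the left and T⁻¹ from the right, so M = P⁻¹ST⁻¹.
det P = -2; the adjugate gives P⁻¹ = [[3/2, -5/2, 3], [1, -2, 2], [4, -8, 9]].
det T = 5, so T⁻¹ = [[2/5, -3/5], [1/5, 1/5]].
P⁻¹S = [[8, -1], [3, 19], [7, -4]].
M = (P⁻¹S)T⁻¹ = [[3, -5], [5, 2], [2, -5]].

M = [[3, -5], [5, 2], [2, -5]]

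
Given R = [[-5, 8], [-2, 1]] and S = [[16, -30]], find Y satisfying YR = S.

Y = [[-4, 2]]

Since R sits to the right of Y, Y = SR⁻¹.
det R = 11; the adjugate gives R⁻¹ = [[1/11, -8/11], [2/11, -5/11]].
Y = SR⁻¹ = [[16, -30]] · [[1/11, -8/11], [2/11, -5/11]] = [[-4, 2]].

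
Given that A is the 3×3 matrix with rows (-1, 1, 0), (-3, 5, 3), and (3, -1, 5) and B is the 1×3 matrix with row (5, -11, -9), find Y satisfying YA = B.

Y = [[4, -3, 0]]

Since A sits to the right of Y, Y = BA⁻¹.
det A = -4, so A⁻¹ = [[-7, 5/4, -3/4], [-6, 5/4, -3/4], [3, -1/2, 1/2]].
Y = BA⁻¹ = [[5, -11, -9]] · [[-7, 5/4, -3/4], [-6, 5/4, -3/4], [3, -1/2, 1/2]] = [[4, -3, 0]].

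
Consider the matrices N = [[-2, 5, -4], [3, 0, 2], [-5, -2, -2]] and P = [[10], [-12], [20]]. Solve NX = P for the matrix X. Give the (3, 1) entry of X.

Since N multiplies X on the left, X = N⁻¹P.
det N = -4, so N⁻¹ = [[-1, -9/2, -5/2], [1, 4, 2], [3/2, 29/4, 15/4]].
X = N⁻¹P = [[-1, -9/2, -5/2], [1, 4, 2], [3/2, 29/4, 15/4]] · [[10], [-12], [20]] = [[-6], [2], [3]].

3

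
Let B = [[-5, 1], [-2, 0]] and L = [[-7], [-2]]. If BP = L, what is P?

Since B multiplies P on the left, P = B⁻¹L.
det B = 2; the adjugate gives B⁻¹ = [[0, -1/2], [1, -5/2]].
P = B⁻¹L = [[0, -1/2], [1, -5/2]] · [[-7], [-2]] = [[1], [-2]].

P = [[1], [-2]]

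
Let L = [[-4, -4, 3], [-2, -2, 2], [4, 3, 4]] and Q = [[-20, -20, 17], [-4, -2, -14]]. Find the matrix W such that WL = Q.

W = [[3, 4, 0], [2, -6, -2]]

Since L sits to the right of W, W = QL⁻¹.
det L = -2; the adjugate gives L⁻¹ = [[7, -25/2, 1], [-8, 14, -1], [-1, 2, 0]].
W = QL⁻¹ = [[-20, -20, 17], [-4, -2, -14]] · [[7, -25/2, 1], [-8, 14, -1], [-1, 2, 0]] = [[3, 4, 0], [2, -6, -2]].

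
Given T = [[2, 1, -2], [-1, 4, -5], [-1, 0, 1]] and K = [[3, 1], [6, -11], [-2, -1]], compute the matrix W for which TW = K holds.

W = [[0, 2], [-1, -1], [-2, 1]]

Since T multiplies W on the left, W = T⁻¹K.
det T = 6, so T⁻¹ = [[2/3, -1/6, 1/2], [1, 0, 2], [2/3, -1/6, 3/2]].
W = T⁻¹K = [[2/3, -1/6, 1/2], [1, 0, 2], [2/3, -1/6, 3/2]] · [[3, 1], [6, -11], [-2, -1]] = [[0, 2], [-1, -1], [-2, 1]].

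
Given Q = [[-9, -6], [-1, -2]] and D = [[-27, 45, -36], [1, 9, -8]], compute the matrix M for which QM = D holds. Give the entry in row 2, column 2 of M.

Q is on the left of M, so left-multiply by Q⁻¹: M = Q⁻¹D.
Q has determinant 12; Q⁻¹ = [[-1/6, 1/2], [1/12, -3/4]].
M = Q⁻¹D = [[-1/6, 1/2], [1/12, -3/4]] · [[-27, 45, -36], [1, 9, -8]] = [[5, -3, 2], [-3, -3, 3]].

-3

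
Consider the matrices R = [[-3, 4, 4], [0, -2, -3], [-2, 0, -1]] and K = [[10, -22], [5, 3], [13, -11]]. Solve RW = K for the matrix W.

R is on the left of W, so left-multiply by R⁻¹: W = R⁻¹K.
det R = 2, so R⁻¹ = [[1, 2, -2], [3, 11/2, -9/2], [-2, -4, 3]].
W = R⁻¹K = [[1, 2, -2], [3, 11/2, -9/2], [-2, -4, 3]] · [[10, -22], [5, 3], [13, -11]] = [[-6, 6], [-1, 0], [-1, -1]].

W = [[-6, 6], [-1, 0], [-1, -1]]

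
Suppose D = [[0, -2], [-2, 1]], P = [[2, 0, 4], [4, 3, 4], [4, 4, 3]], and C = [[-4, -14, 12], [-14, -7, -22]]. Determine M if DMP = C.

M = D⁻¹CP⁻¹ (apply D⁻¹ on the left and P⁻¹ on the right).
D has determinant -4; D⁻¹ = [[-1/4, -1/2], [-1/2, 0]].
det P = 2; the adjugate gives P⁻¹ = [[-7/2, 8, -6], [2, -5, 4], [2, -4, 3]].
D⁻¹C = [[8, 7, 8], [2, 7, -6]].
M = (D⁻¹C)P⁻¹ = [[2, -3, 4], [-5, 5, -2]].

M = [[2, -3, 4], [-5, 5, -2]]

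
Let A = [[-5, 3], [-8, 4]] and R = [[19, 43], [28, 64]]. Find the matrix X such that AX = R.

Left-multiplying both sides by A⁻¹ gives X = A⁻¹R.
det A = 4, so A⁻¹ = [[1, -3/4], [2, -5/4]].
X = A⁻¹R = [[1, -3/4], [2, -5/4]] · [[19, 43], [28, 64]] = [[-2, -5], [3, 6]].

X = [[-2, -5], [3, 6]]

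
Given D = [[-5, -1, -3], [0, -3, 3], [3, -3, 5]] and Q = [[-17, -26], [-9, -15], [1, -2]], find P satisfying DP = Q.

Left-multiplying both sides by D⁻¹ gives P = D⁻¹Q.
D has determinant -6; D⁻¹ = [[1, -7/3, 2], [-3/2, 8/3, -5/2], [-3/2, 3, -5/2]].
P = D⁻¹Q = [[1, -7/3, 2], [-3/2, 8/3, -5/2], [-3/2, 3, -5/2]] · [[-17, -26], [-9, -15], [1, -2]] = [[6, 5], [-1, 4], [-4, -1]].

P = [[6, 5], [-1, 4], [-4, -1]]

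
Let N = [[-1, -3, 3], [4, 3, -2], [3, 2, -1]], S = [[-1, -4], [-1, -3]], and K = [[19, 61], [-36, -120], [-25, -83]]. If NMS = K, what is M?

Left-multiply by N⁻¹ and right-multiply by S⁻¹: M = N⁻¹KS⁻¹.
det N = 2; the adjugate gives N⁻¹ = [[1/2, 3/2, -3/2], [-1, -4, 5], [-1/2, -7/2, 9/2]].
det S = -1; the adjugate gives S⁻¹ = [[3, -4], [-1, 1]].
N⁻¹K = [[-7, -25], [0, 4], [4, 16]].
M = (N⁻¹K)S⁻¹ = [[4, 3], [-4, 4], [-4, 0]].

M = [[4, 3], [-4, 4], [-4, 0]]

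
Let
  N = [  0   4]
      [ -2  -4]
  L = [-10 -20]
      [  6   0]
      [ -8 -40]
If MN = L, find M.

M = [[0, 5], [-3, -3], [-6, 4]]

N is on the right of M, so right-multiply by N⁻¹: M = LN⁻¹.
det N = 8, so N⁻¹ = [[-1/2, -1/2], [1/4, 0]].
M = LN⁻¹ = [[-10, -20], [6, 0], [-8, -40]] · [[-1/2, -1/2], [1/4, 0]] = [[0, 5], [-3, -3], [-6, 4]].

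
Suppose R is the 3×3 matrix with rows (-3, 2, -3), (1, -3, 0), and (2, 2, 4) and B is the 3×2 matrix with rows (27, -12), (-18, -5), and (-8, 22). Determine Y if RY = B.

Since R multiplies Y on the left, Y = R⁻¹B.
R has determinant 4; R⁻¹ = [[-3, -7/2, -9/4], [-1, -3/2, -3/4], [2, 5/2, 7/4]].
Y = R⁻¹B = [[-3, -7/2, -9/4], [-1, -3/2, -3/4], [2, 5/2, 7/4]] · [[27, -12], [-18, -5], [-8, 22]] = [[0, 4], [6, 3], [-5, 2]].

Y = [[0, 4], [6, 3], [-5, 2]]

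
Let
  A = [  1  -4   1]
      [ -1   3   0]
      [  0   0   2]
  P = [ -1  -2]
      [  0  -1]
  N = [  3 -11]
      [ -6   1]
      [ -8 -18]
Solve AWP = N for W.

W = [[-3, 4], [1, -3], [4, 1]]

Isolating W: multiply by A⁻¹ from the left and P⁻¹ from the right, so W = A⁻¹NP⁻¹.
det A = -2, so A⁻¹ = [[-3, -4, 3/2], [-1, -1, 1/2], [0, 0, 1/2]].
det P = 1; the adjugate gives P⁻¹ = [[-1, 2], [0, -1]].
A⁻¹N = [[3, 2], [-1, 1], [-4, -9]].
W = (A⁻¹N)P⁻¹ = [[-3, 4], [1, -3], [4, 1]].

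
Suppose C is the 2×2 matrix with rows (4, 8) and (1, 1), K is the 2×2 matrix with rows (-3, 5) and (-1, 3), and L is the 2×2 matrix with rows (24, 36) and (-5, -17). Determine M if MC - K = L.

M = [[5, 1], [-2, 2]]

MC = L + K = [[21, 41], [-6, -14]].
C is on the right of M, so right-multiply by C⁻¹: M = (L + K)C⁻¹.
C has determinant -4; C⁻¹ = [[-1/4, 2], [1/4, -1]].
M = (L + K)C⁻¹ = [[5, 1], [-2, 2]].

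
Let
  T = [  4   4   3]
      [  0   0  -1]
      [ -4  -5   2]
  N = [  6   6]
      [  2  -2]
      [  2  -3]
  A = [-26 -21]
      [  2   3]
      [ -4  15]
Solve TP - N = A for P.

TP = A + N = [[-20, -15], [4, 1], [-2, 12]].
Left-multiplying both sides by T⁻¹ gives P = T⁻¹(A + N).
T has determinant -4; T⁻¹ = [[5/4, 23/4, 1], [-1, -5, -1], [0, -1, 0]].
P = T⁻¹(A + N) = [[-4, -1], [2, -2], [-4, -1]].

P = [[-4, -1], [2, -2], [-4, -1]]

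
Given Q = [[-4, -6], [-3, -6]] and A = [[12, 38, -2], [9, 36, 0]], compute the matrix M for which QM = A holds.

Since Q multiplies M on the left, M = Q⁻¹A.
det Q = 6, so Q⁻¹ = [[-1, 1], [1/2, -2/3]].
M = Q⁻¹A = [[-1, 1], [1/2, -2/3]] · [[12, 38, -2], [9, 36, 0]] = [[-3, -2, 2], [0, -5, -1]].

M = [[-3, -2, 2], [0, -5, -1]]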